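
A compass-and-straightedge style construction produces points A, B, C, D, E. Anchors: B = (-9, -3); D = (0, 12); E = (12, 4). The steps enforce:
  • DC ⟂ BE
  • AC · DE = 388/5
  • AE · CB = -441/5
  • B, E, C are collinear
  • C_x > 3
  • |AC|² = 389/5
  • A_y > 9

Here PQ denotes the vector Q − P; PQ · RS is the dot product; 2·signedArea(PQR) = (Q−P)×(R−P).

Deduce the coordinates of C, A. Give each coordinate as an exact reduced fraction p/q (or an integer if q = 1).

A = (3, 10)
C = (18/5, 6/5)

1. C_x = 18/5  [B, E, C are collinear ∩ DC ⟂ BE]
2. C_y = 6/5  [B, E, C are collinear ∩ DC ⟂ BE]
   → C = (18/5, 6/5)
3. A_x = 3  [AE · CB = -441/5 ∩ AC · DE = 388/5]
4. A_y = 10  [AE · CB = -441/5 ∩ AC · DE = 388/5]
   → A = (3, 10)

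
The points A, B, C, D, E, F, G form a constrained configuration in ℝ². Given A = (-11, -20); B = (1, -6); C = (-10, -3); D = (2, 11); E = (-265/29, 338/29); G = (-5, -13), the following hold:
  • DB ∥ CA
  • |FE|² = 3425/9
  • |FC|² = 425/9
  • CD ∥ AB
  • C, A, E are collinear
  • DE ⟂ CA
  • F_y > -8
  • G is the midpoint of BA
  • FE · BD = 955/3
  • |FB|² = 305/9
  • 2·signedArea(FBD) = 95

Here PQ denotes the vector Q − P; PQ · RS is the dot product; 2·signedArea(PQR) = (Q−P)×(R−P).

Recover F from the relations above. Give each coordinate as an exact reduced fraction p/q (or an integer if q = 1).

1. F_x = -14/3  [2·signedArea(FBD) = 95 ∩ FE · BD = 955/3]
2. F_y = -22/3  [2·signedArea(FBD) = 95 ∩ FE · BD = 955/3]
   → F = (-14/3, -22/3)

F = (-14/3, -22/3)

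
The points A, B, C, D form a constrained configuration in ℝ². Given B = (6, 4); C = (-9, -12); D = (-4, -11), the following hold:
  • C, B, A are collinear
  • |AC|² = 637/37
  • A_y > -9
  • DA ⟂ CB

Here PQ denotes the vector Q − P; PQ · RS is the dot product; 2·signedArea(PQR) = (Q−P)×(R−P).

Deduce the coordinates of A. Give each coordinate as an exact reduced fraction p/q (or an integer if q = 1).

A = (-228/37, -332/37)

1. A_x = -228/37  [C, B, A are collinear ∩ DA ⟂ CB]
2. A_y = -332/37  [C, B, A are collinear ∩ DA ⟂ CB]
   → A = (-228/37, -332/37)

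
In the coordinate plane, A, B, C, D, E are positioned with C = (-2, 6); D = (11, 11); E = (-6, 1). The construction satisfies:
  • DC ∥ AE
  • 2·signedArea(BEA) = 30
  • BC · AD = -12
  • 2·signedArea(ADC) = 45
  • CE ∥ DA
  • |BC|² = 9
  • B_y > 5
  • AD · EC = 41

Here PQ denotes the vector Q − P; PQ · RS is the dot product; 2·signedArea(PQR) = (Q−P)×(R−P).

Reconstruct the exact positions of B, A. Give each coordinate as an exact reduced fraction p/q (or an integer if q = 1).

1. A_x = 7  [DC ∥ AE ∩ CE ∥ DA]
2. A_y = 6  [DC ∥ AE ∩ CE ∥ DA]
   → A = (7, 6)
3. B_x = 1  [2·signedArea(BEA) = 30 ∩ BC · AD = -12]
4. B_y = 6  [2·signedArea(BEA) = 30 ∩ BC · AD = -12]
   → B = (1, 6)

A = (7, 6)
B = (1, 6)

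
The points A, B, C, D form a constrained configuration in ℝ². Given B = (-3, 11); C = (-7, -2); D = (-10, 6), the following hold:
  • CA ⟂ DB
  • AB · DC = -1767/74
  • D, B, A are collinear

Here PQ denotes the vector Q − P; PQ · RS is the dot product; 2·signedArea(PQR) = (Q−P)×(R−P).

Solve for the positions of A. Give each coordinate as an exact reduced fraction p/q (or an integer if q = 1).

1. A_x = -873/74  [D, B, A are collinear ∩ CA ⟂ DB]
2. A_y = 349/74  [D, B, A are collinear ∩ CA ⟂ DB]
   → A = (-873/74, 349/74)

A = (-873/74, 349/74)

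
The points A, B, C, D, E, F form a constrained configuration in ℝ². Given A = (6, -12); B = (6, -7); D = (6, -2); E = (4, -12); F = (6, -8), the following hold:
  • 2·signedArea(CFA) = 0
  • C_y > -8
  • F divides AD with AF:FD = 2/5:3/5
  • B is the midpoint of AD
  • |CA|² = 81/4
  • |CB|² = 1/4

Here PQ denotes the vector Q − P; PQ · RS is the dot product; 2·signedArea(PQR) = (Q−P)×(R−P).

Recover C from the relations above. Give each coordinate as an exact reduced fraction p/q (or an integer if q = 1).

C = (6, -15/2)

1. C_x = 6  [2·signedArea(CFA) = 0]
2. C_y = -15/2  [|CA|² = 81/4]
   → C = (6, -15/2)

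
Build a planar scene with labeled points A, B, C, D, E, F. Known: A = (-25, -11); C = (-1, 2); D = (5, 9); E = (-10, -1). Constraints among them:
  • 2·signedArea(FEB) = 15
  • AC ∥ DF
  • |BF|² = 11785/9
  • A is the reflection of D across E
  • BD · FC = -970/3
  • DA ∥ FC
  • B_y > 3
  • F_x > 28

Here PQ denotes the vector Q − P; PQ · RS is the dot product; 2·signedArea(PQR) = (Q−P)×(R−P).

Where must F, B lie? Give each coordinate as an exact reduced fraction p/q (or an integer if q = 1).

1. F_x = 29  [DA ∥ FC ∩ AC ∥ DF]
2. F_y = 22  [DA ∥ FC ∩ AC ∥ DF]
   → F = (29, 22)
3. B_x = -2  [BD · FC = -970/3 ∩ 2·signedArea(FEB) = 15]
4. B_y = 10/3  [BD · FC = -970/3 ∩ 2·signedArea(FEB) = 15]
   → B = (-2, 10/3)

B = (-2, 10/3)
F = (29, 22)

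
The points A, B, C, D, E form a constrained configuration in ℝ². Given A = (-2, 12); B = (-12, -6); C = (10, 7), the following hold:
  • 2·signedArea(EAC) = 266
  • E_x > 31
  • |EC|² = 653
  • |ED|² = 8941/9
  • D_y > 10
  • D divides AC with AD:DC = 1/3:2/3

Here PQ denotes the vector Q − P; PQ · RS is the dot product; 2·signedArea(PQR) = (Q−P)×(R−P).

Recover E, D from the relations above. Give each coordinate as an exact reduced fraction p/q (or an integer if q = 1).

1. E_x = 32  [line 5·x + 12·y + -400 = 0 ∩ |EC|² = 653]
2. E_y = 20  [line 5·x + 12·y + -400 = 0 ∩ |EC|² = 653]
   → E = (32, 20)
3. D_x = 2  [D divides AC with AD:DC = 1/3:2/3]
4. D_y = 31/3  [D divides AC with AD:DC = 1/3:2/3]
   → D = (2, 31/3)

D = (2, 31/3)
E = (32, 20)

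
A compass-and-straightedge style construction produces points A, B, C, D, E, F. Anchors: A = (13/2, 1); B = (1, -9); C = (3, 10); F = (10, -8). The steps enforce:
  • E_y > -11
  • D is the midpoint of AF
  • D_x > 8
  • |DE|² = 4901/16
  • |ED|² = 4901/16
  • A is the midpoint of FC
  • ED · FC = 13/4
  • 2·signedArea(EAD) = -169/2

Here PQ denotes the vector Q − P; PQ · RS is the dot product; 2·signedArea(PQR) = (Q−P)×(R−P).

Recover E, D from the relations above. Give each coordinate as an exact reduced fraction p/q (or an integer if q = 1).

D = (33/4, -7/2)
E = (-8, -10)

1. D_x = 33/4  [D is the midpoint of AF]
2. D_y = -7/2  [D is the midpoint of AF]
   → D = (33/4, -7/2)
3. E_x = -8  [2·signedArea(EAD) = -169/2 ∩ ED · FC = 13/4]
4. E_y = -10  [2·signedArea(EAD) = -169/2 ∩ ED · FC = 13/4]
   → E = (-8, -10)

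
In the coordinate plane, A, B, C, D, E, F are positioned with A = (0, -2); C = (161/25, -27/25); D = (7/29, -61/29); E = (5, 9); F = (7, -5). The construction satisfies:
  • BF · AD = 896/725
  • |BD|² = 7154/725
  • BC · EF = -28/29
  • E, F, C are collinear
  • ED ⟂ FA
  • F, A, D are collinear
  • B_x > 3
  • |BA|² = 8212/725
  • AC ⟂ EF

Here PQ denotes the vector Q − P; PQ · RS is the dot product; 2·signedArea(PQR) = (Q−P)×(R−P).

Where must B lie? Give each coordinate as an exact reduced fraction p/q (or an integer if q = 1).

B = (2422/725, -1154/725)

1. B_x = 2422/725  [BF · AD = 896/725 ∩ BC · EF = -28/29]
2. B_y = -1154/725  [BF · AD = 896/725 ∩ BC · EF = -28/29]
   → B = (2422/725, -1154/725)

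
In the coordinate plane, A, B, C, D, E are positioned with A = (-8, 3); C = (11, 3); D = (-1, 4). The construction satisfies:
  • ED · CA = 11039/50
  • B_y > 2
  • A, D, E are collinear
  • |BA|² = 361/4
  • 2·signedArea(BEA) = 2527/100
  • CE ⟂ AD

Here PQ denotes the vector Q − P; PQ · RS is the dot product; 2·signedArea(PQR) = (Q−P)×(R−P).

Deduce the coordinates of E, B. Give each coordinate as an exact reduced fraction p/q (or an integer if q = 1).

1. E_x = 531/50  [A, D, E are collinear ∩ CE ⟂ AD]
2. E_y = 283/50  [A, D, E are collinear ∩ CE ⟂ AD]
   → E = (531/50, 283/50)
3. B_x = 3/2  [line 133/50·x + -931/50·y + 5187/100 = 0 ∩ |BA|² = 361/4]
4. B_y = 3  [line 133/50·x + -931/50·y + 5187/100 = 0 ∩ |BA|² = 361/4]
   → B = (3/2, 3)

B = (3/2, 3)
E = (531/50, 283/50)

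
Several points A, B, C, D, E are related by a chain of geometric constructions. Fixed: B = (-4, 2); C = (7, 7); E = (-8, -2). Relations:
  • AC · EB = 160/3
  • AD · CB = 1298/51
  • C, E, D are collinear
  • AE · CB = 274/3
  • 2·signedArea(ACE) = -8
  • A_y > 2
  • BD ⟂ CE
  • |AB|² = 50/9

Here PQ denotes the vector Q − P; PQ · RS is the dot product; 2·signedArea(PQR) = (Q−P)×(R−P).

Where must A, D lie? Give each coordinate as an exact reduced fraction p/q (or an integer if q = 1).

A = (-5/3, 7/3)
D = (-56/17, 14/17)

1. A_x = -5/3  [AE · CB = 274/3 ∩ 2·signedArea(ACE) = -8]
2. A_y = 7/3  [AE · CB = 274/3 ∩ 2·signedArea(ACE) = -8]
   → A = (-5/3, 7/3)
3. D_x = -56/17  [AD · CB = 1298/51 ∩ C, E, D are collinear]
4. D_y = 14/17  [AD · CB = 1298/51 ∩ C, E, D are collinear]
   → D = (-56/17, 14/17)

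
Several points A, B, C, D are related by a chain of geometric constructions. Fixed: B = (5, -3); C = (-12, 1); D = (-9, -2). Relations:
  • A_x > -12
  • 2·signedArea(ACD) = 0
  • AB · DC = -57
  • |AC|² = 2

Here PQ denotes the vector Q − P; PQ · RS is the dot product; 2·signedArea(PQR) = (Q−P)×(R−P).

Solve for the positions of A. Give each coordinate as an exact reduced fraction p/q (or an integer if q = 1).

1. A_x = -11  [2·signedArea(ACD) = 0 ∩ AB · DC = -57]
2. A_y = 0  [2·signedArea(ACD) = 0 ∩ AB · DC = -57]
   → A = (-11, 0)

A = (-11, 0)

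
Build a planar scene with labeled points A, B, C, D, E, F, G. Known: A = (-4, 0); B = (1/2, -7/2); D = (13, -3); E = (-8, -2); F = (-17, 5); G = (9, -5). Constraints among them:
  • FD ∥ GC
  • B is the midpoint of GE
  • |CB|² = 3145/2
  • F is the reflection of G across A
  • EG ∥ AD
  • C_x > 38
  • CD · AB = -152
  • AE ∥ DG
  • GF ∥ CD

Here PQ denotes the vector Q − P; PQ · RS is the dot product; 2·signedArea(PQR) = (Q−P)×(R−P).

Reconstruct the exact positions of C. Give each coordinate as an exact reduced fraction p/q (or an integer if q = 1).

1. C_x = 39  [GF ∥ CD ∩ FD ∥ GC]
2. C_y = -13  [GF ∥ CD ∩ FD ∥ GC]
   → C = (39, -13)

C = (39, -13)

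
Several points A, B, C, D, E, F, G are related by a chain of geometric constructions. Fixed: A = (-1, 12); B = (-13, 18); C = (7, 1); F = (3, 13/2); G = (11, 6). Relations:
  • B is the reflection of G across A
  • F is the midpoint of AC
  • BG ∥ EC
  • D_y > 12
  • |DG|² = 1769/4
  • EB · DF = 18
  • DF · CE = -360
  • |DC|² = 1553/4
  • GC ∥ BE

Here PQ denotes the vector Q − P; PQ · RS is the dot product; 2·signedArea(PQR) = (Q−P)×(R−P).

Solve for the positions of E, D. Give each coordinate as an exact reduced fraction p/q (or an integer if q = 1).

1. E_x = -17  [BG ∥ EC ∩ GC ∥ BE]
2. E_y = 13  [BG ∥ EC ∩ GC ∥ BE]
   → E = (-17, 13)
3. D_x = -9  [DF · CE = -360 ∩ EB · DF = 18]
4. D_y = 25/2  [DF · CE = -360 ∩ EB · DF = 18]
   → D = (-9, 25/2)

D = (-9, 25/2)
E = (-17, 13)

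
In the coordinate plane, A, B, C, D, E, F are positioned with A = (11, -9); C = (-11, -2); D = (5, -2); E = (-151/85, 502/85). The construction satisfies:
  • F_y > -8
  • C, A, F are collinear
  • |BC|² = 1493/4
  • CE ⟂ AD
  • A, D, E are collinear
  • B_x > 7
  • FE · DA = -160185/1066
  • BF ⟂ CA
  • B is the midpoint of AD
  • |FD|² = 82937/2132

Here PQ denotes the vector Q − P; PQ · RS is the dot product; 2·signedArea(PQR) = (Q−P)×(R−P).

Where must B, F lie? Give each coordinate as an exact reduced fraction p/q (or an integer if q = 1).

B = (8, -11/2)
F = (3872/533, -8327/1066)

1. B_x = 8  [B is the midpoint of AD]
2. B_y = -11/2  [B is the midpoint of AD]
   → B = (8, -11/2)
3. F_x = 3872/533  [C, A, F are collinear ∩ BF ⟂ CA]
4. F_y = -8327/1066  [C, A, F are collinear ∩ BF ⟂ CA]
   → F = (3872/533, -8327/1066)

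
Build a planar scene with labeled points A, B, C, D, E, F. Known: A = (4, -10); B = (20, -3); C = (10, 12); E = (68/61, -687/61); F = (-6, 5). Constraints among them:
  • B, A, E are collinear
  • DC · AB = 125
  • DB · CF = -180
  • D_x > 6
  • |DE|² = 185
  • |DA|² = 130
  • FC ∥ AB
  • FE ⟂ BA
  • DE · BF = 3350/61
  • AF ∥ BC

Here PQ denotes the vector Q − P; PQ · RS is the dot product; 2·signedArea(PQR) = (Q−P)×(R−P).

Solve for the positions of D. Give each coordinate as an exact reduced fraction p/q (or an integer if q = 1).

1. D_x = 7  [DB · CF = -180 ∩ DE · BF = 3350/61]
2. D_y = 1  [DB · CF = -180 ∩ DE · BF = 3350/61]
   → D = (7, 1)

D = (7, 1)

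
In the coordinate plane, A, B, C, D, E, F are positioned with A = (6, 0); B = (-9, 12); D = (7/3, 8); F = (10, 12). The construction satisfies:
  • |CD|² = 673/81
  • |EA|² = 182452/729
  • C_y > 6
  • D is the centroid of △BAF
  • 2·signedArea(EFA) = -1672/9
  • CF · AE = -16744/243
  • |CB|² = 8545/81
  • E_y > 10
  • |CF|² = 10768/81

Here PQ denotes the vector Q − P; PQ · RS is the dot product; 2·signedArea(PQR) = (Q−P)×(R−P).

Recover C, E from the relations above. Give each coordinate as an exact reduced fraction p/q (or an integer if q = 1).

C = (-2/9, 20/3)
E = (-164/27, 92/9)

1. E_x = -164/27  [line 12·x + -4·y + 1024/9 = 0 ∩ |EA|² = 182452/729]
2. E_y = 92/9  [line 12·x + -4·y + 1024/9 = 0 ∩ |EA|² = 182452/729]
   → E = (-164/27, 92/9)
3. C_x = -2/9  [line 326/27·x + -92/9·y + 17212/243 = 0 ∩ |CB|² = 8545/81]
4. C_y = 20/3  [line 326/27·x + -92/9·y + 17212/243 = 0 ∩ |CB|² = 8545/81]
   → C = (-2/9, 20/3)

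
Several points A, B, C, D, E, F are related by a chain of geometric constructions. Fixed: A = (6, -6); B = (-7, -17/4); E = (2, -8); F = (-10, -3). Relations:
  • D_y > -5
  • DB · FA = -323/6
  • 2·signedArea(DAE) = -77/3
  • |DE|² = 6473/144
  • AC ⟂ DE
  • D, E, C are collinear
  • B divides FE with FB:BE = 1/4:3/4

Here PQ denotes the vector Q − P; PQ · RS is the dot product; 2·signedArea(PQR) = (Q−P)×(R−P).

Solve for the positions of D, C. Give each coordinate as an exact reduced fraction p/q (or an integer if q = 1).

1. D_x = -11/3  [2·signedArea(DAE) = -77/3 ∩ DB · FA = -323/6]
2. D_y = -53/12  [2·signedArea(DAE) = -77/3 ∩ DB · FA = -323/6]
   → D = (-11/3, -53/12)
3. C_x = 25594/6473  [D, E, C are collinear ∩ AC ⟂ DE]
4. C_y = -59782/6473  [D, E, C are collinear ∩ AC ⟂ DE]
   → C = (25594/6473, -59782/6473)

C = (25594/6473, -59782/6473)
D = (-11/3, -53/12)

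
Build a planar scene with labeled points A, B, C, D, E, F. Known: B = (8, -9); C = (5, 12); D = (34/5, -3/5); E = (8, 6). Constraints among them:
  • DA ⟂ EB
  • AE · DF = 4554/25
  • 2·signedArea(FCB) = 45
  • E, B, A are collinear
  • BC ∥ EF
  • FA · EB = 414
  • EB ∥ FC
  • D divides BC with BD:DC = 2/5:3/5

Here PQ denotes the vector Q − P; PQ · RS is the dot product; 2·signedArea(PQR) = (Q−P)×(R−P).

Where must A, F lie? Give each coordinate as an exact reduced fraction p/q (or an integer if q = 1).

1. A_x = 8  [E, B, A are collinear ∩ DA ⟂ EB]
2. A_y = -3/5  [E, B, A are collinear ∩ DA ⟂ EB]
   → A = (8, -3/5)
3. F_x = 5  [EB ∥ FC ∩ BC ∥ EF]
4. F_y = 27  [EB ∥ FC ∩ BC ∥ EF]
   → F = (5, 27)

A = (8, -3/5)
F = (5, 27)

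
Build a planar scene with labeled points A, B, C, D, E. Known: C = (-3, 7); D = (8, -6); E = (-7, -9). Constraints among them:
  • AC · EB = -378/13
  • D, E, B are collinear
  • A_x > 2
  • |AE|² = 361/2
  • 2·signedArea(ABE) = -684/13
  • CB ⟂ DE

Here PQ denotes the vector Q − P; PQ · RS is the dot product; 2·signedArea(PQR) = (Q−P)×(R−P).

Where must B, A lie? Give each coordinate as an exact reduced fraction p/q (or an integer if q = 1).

1. B_x = -1/13  [D, E, B are collinear ∩ CB ⟂ DE]
2. B_y = -99/13  [D, E, B are collinear ∩ CB ⟂ DE]
   → B = (-1/13, -99/13)
3. A_x = 5/2  [AC · EB = -378/13 ∩ 2·signedArea(ABE) = -684/13]
4. A_y = 1/2  [AC · EB = -378/13 ∩ 2·signedArea(ABE) = -684/13]
   → A = (5/2, 1/2)

A = (5/2, 1/2)
B = (-1/13, -99/13)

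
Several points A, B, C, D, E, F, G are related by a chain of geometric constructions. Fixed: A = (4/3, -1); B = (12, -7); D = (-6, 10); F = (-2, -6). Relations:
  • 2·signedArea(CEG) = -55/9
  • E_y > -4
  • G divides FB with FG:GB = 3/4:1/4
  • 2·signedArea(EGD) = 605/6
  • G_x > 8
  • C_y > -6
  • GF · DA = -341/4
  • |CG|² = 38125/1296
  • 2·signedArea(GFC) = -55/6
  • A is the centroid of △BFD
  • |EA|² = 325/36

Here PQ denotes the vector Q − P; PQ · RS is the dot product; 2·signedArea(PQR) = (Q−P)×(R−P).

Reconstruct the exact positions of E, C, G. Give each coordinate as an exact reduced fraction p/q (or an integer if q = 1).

1. G_x = 17/2  [G divides FB with FG:GB = 3/4:1/4]
2. G_y = -27/4  [G divides FB with FG:GB = 3/4:1/4]
   → G = (17/2, -27/4)
3. C_x = 29/9  [line -3/4·x + -21/2·y + -166/3 = 0 ∩ |CG|² = 38125/1296]
4. C_y = -11/2  [line -3/4·x + -21/2·y + -166/3 = 0 ∩ |CG|² = 38125/1296]
   → C = (29/9, -11/2)
5. E_x = -1/3  [2·signedArea(EGD) = 605/6 ∩ 2·signedArea(CEG) = -55/9]
6. E_y = -7/2  [2·signedArea(EGD) = 605/6 ∩ 2·signedArea(CEG) = -55/9]
   → E = (-1/3, -7/2)

C = (29/9, -11/2)
E = (-1/3, -7/2)
G = (17/2, -27/4)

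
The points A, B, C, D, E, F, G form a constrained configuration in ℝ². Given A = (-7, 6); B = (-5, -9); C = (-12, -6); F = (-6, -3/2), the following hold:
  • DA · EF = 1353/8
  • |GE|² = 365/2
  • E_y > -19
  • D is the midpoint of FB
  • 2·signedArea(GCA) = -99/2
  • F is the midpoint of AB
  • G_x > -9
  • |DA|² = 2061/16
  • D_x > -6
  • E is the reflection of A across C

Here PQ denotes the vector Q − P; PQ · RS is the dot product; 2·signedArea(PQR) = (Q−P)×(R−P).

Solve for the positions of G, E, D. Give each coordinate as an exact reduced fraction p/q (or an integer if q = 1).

1. E_x = -17  [E is the reflection of A across C]
2. E_y = -18  [E is the reflection of A across C]
   → E = (-17, -18)
3. D_x = -11/2  [D is the midpoint of FB]
4. D_y = -21/4  [D is the midpoint of FB]
   → D = (-11/2, -21/4)
5. G_x = -17/2  [line -12·x + 5·y + -129/2 = 0 ∩ |GE|² = 365/2]
6. G_y = -15/2  [line -12·x + 5·y + -129/2 = 0 ∩ |GE|² = 365/2]
   → G = (-17/2, -15/2)

D = (-11/2, -21/4)
E = (-17, -18)
G = (-17/2, -15/2)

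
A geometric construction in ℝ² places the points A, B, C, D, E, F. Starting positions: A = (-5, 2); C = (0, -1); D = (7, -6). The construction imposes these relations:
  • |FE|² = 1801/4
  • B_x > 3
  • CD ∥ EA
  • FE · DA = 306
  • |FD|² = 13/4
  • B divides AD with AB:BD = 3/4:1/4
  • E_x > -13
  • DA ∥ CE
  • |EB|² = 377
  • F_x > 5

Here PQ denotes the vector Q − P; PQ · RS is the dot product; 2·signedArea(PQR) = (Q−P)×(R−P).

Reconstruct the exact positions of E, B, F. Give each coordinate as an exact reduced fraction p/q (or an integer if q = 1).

B = (4, -4)
E = (-12, 7)
F = (11/2, -5)

1. E_x = -12  [CD ∥ EA ∩ DA ∥ CE]
2. E_y = 7  [CD ∥ EA ∩ DA ∥ CE]
   → E = (-12, 7)
3. B_x = 4  [B divides AD with AB:BD = 3/4:1/4]
4. B_y = -4  [B divides AD with AB:BD = 3/4:1/4]
   → B = (4, -4)
5. F_x = 11/2  [line 12·x + -8·y + -106 = 0 ∩ |FD|² = 13/4]
6. F_y = -5  [line 12·x + -8·y + -106 = 0 ∩ |FD|² = 13/4]
   → F = (11/2, -5)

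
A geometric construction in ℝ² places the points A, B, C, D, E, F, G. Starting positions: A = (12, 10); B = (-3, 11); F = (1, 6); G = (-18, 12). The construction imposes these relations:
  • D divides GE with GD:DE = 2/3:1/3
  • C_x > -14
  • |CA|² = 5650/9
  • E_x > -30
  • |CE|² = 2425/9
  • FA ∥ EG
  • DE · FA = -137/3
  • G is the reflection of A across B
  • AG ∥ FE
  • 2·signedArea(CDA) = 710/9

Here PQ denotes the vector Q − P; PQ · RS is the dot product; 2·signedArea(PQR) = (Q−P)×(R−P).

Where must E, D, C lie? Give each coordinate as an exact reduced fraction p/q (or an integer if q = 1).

C = (-13, 35/3)
D = (-76/3, 28/3)
E = (-29, 8)

1. E_x = -29  [FA ∥ EG ∩ AG ∥ FE]
2. E_y = 8  [FA ∥ EG ∩ AG ∥ FE]
   → E = (-29, 8)
3. D_x = -76/3  [D divides GE with GD:DE = 2/3:1/3]
4. D_y = 28/3  [D divides GE with GD:DE = 2/3:1/3]
   → D = (-76/3, 28/3)
5. C_x = -13  [line -2/3·x + 112/3·y + -3998/9 = 0 ∩ |CE|² = 2425/9]
6. C_y = 35/3  [line -2/3·x + 112/3·y + -3998/9 = 0 ∩ |CE|² = 2425/9]
   → C = (-13, 35/3)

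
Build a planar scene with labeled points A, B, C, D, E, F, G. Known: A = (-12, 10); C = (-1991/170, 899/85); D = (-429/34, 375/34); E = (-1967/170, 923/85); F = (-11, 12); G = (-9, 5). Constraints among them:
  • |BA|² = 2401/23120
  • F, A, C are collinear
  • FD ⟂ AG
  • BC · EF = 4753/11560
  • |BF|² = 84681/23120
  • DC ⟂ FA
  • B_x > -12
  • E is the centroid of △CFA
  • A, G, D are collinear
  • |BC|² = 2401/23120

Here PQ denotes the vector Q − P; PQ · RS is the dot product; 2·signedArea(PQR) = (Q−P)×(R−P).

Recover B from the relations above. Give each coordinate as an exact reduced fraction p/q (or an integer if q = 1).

B = (-4031/340, 1749/170)

1. B_x = -4031/340  [line -97/170·x + -97/85·y + 57521/11560 = 0 ∩ |BF|² = 84681/23120]
2. B_y = 1749/170  [line -97/170·x + -97/85·y + 57521/11560 = 0 ∩ |BF|² = 84681/23120]
   → B = (-4031/340, 1749/170)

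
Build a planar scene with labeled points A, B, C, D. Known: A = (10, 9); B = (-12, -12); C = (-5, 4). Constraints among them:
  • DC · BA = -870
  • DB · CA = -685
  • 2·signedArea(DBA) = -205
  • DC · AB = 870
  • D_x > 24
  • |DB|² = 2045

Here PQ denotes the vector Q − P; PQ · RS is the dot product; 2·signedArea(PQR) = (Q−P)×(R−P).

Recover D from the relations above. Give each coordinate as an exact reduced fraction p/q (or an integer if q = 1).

1. D_x = 25  [DC · AB = 870 ∩ 2·signedArea(DBA) = -205]
2. D_y = 14  [DC · AB = 870 ∩ 2·signedArea(DBA) = -205]
   → D = (25, 14)

D = (25, 14)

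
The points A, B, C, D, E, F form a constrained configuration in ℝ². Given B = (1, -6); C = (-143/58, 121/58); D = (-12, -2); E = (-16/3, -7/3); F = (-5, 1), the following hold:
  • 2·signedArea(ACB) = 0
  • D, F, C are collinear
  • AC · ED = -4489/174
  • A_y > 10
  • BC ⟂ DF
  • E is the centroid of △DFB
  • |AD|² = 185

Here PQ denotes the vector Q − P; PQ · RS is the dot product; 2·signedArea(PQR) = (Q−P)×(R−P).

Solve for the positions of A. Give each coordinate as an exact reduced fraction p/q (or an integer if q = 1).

1. A_x = -172/29  [2·signedArea(ACB) = 0 ∩ AC · ED = -4489/174]
2. A_y = 295/29  [2·signedArea(ACB) = 0 ∩ AC · ED = -4489/174]
   → A = (-172/29, 295/29)

A = (-172/29, 295/29)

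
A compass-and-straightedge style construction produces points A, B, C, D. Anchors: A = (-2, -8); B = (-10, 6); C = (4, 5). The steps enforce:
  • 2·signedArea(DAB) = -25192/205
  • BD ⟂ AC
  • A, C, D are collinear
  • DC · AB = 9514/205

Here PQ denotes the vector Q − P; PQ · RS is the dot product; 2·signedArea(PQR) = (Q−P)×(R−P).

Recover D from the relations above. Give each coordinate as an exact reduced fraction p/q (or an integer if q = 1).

D = (394/205, 102/205)

1. D_x = 394/205  [A, C, D are collinear ∩ BD ⟂ AC]
2. D_y = 102/205  [A, C, D are collinear ∩ BD ⟂ AC]
   → D = (394/205, 102/205)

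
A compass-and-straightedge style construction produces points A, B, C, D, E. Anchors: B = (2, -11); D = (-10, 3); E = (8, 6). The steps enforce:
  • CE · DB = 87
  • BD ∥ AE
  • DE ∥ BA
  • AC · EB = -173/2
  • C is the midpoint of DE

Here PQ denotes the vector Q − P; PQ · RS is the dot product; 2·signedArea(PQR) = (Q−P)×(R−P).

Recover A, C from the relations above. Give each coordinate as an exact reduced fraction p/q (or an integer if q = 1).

1. A_x = 20  [BD ∥ AE ∩ DE ∥ BA]
2. A_y = -8  [BD ∥ AE ∩ DE ∥ BA]
   → A = (20, -8)
3. C_x = -1  [C is the midpoint of DE]
4. C_y = 9/2  [C is the midpoint of DE]
   → C = (-1, 9/2)

A = (20, -8)
C = (-1, 9/2)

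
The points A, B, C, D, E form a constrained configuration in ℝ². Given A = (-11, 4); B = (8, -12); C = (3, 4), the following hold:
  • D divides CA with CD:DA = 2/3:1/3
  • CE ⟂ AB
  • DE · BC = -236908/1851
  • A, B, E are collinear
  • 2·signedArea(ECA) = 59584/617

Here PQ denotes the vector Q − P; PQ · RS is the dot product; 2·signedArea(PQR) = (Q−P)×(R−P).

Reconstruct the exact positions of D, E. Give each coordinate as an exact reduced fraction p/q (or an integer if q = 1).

D = (-19/3, 4)
E = (-1733/617, -1788/617)

1. D_x = -19/3  [D divides CA with CD:DA = 2/3:1/3]
2. D_y = 4  [D divides CA with CD:DA = 2/3:1/3]
   → D = (-19/3, 4)
3. E_x = -1733/617  [A, B, E are collinear ∩ CE ⟂ AB]
4. E_y = -1788/617  [A, B, E are collinear ∩ CE ⟂ AB]
   → E = (-1733/617, -1788/617)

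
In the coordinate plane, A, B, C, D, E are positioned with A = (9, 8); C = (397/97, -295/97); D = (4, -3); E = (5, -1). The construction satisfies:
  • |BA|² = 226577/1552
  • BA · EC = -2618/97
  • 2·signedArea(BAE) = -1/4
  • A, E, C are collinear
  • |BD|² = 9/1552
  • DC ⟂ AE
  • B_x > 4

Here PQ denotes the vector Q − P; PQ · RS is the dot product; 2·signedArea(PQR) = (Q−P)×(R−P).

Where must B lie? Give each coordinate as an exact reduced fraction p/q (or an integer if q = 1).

B = (1579/388, -294/97)

1. B_x = 1579/388  [2·signedArea(BAE) = -1/4 ∩ BA · EC = -2618/97]
2. B_y = -294/97  [2·signedArea(BAE) = -1/4 ∩ BA · EC = -2618/97]
   → B = (1579/388, -294/97)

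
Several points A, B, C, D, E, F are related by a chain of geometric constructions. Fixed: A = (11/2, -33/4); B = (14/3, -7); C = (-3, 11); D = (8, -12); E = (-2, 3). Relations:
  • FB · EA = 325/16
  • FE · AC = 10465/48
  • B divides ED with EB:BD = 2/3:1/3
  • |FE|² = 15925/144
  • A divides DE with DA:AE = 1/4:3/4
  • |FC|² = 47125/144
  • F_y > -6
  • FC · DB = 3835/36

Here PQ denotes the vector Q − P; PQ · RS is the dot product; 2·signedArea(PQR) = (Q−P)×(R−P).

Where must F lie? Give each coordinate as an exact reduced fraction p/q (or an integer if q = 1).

1. F_x = 23/6  [FE · AC = 10465/48 ∩ FC · DB = 3835/36]
2. F_y = -23/4  [FE · AC = 10465/48 ∩ FC · DB = 3835/36]
   → F = (23/6, -23/4)

F = (23/6, -23/4)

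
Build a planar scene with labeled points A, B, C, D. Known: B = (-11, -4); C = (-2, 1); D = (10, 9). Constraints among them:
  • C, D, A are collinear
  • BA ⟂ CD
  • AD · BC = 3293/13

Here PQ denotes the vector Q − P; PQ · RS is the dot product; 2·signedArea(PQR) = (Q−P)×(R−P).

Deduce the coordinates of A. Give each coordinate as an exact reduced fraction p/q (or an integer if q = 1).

1. A_x = -137/13  [C, D, A are collinear ∩ BA ⟂ CD]
2. A_y = -61/13  [C, D, A are collinear ∩ BA ⟂ CD]
   → A = (-137/13, -61/13)

A = (-137/13, -61/13)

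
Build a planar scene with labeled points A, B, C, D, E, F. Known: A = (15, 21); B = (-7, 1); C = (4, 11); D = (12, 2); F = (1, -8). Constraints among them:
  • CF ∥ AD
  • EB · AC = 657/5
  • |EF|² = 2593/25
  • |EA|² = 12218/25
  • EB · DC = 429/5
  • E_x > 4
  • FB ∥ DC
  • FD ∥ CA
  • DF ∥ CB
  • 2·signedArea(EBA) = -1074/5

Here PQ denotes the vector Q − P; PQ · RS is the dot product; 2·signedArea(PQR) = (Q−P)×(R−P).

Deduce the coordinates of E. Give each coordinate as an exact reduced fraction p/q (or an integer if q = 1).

1. E_x = 22/5  [2·signedArea(EBA) = -1074/5 ∩ EB · AC = 657/5]
2. E_y = 8/5  [2·signedArea(EBA) = -1074/5 ∩ EB · AC = 657/5]
   → E = (22/5, 8/5)

E = (22/5, 8/5)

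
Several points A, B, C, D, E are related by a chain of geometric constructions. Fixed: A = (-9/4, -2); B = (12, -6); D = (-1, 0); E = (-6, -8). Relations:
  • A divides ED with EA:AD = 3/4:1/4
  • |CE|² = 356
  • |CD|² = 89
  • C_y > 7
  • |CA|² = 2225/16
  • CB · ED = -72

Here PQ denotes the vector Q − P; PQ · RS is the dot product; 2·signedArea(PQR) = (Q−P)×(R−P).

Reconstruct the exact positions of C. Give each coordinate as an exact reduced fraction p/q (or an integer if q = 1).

C = (4, 8)

1. C_x = 4  [line -5·x + -8·y + 84 = 0 ∩ |CA|² = 2225/16]
2. C_y = 8  [line -5·x + -8·y + 84 = 0 ∩ |CA|² = 2225/16]
   → C = (4, 8)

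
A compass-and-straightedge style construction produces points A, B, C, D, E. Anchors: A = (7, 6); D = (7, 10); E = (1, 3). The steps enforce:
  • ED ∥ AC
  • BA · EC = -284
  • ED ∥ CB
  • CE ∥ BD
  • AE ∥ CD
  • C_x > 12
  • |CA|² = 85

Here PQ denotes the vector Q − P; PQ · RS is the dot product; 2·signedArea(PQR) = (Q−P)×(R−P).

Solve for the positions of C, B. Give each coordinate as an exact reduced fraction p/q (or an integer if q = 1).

1. C_x = 13  [AE ∥ CD ∩ ED ∥ AC]
2. C_y = 13  [AE ∥ CD ∩ ED ∥ AC]
   → C = (13, 13)
3. B_x = 19  [CE ∥ BD ∩ ED ∥ CB]
4. B_y = 20  [CE ∥ BD ∩ ED ∥ CB]
   → B = (19, 20)

B = (19, 20)
C = (13, 13)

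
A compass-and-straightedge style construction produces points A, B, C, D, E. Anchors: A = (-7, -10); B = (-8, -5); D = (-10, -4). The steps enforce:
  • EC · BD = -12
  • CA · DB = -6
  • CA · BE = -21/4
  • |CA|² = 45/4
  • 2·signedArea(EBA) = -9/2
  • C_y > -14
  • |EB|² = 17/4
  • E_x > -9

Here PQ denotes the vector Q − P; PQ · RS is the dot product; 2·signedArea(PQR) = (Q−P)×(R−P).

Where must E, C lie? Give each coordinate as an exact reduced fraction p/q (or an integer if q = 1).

C = (-11/2, -13)
E = (-17/2, -7)

1. E_x = -17/2  [line 5·x + 1·y + 99/2 = 0 ∩ |EB|² = 17/4]
2. E_y = -7  [line 5·x + 1·y + 99/2 = 0 ∩ |EB|² = 17/4]
   → E = (-17/2, -7)
3. C_x = -11/2  [EC · BD = -12 ∩ CA · BE = -21/4]
4. C_y = -13  [EC · BD = -12 ∩ CA · BE = -21/4]
   → C = (-11/2, -13)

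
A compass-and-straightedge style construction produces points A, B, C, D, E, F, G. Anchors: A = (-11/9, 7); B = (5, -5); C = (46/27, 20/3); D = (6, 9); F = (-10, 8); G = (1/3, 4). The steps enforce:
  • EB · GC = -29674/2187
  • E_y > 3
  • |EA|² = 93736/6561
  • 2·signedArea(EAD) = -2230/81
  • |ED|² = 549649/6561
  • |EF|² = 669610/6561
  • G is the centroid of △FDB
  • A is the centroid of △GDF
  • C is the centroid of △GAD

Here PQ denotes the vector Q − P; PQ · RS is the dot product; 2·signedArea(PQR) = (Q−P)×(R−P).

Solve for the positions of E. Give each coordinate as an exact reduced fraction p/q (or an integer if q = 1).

1. E_x = -89/81  [EB · GC = -29674/2187 ∩ 2·signedArea(EAD) = -2230/81]
2. E_y = 29/9  [EB · GC = -29674/2187 ∩ 2·signedArea(EAD) = -2230/81]
   → E = (-89/81, 29/9)

E = (-89/81, 29/9)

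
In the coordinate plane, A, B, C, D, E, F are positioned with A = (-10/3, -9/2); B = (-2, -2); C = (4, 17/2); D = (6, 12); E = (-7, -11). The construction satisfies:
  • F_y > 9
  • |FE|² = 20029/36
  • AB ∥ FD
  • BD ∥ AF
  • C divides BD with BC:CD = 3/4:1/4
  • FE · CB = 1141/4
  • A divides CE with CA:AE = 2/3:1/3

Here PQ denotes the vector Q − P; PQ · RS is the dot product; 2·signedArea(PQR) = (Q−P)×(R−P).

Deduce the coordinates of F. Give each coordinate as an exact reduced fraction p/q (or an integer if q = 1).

1. F_x = 14/3  [AB ∥ FD ∩ BD ∥ AF]
2. F_y = 19/2  [AB ∥ FD ∩ BD ∥ AF]
   → F = (14/3, 19/2)

F = (14/3, 19/2)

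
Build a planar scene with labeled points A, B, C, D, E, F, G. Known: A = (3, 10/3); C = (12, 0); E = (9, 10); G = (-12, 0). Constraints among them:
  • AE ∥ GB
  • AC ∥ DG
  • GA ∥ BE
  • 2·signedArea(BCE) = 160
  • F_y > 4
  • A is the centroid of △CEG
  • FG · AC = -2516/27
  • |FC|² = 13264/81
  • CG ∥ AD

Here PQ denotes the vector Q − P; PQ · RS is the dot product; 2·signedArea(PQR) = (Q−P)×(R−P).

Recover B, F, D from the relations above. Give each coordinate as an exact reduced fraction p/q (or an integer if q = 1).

B = (-6, 20/3)
D = (-21, 10/3)
F = (0, 40/9)

1. B_x = -6  [GA ∥ BE ∩ AE ∥ GB]
2. B_y = 20/3  [GA ∥ BE ∩ AE ∥ GB]
   → B = (-6, 20/3)
3. F_x = 0  [line -9·x + 10/3·y + -400/27 = 0 ∩ |FC|² = 13264/81]
4. F_y = 40/9  [line -9·x + 10/3·y + -400/27 = 0 ∩ |FC|² = 13264/81]
   → F = (0, 40/9)
5. D_x = -21  [AC ∥ DG ∩ CG ∥ AD]
6. D_y = 10/3  [AC ∥ DG ∩ CG ∥ AD]
   → D = (-21, 10/3)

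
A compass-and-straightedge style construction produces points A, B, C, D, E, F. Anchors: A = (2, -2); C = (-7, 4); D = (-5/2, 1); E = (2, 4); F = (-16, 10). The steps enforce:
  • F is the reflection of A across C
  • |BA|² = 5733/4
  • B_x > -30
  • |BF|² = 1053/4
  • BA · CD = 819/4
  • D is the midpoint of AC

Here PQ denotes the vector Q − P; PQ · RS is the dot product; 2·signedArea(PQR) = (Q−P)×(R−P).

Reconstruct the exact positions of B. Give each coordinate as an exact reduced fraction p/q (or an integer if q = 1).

1. B_x = -59/2  [line -9/2·x + 3·y + -759/4 = 0 ∩ |BA|² = 5733/4]
2. B_y = 19  [line -9/2·x + 3·y + -759/4 = 0 ∩ |BA|² = 5733/4]
   → B = (-59/2, 19)

B = (-59/2, 19)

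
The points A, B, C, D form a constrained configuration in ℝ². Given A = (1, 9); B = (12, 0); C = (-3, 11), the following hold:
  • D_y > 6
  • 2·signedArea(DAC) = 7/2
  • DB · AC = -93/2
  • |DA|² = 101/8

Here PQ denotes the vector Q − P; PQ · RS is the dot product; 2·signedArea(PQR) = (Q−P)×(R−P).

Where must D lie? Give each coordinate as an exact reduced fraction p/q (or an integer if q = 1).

1. D_x = 15/4  [DB · AC = -93/2 ∩ 2·signedArea(DAC) = 7/2]
2. D_y = 27/4  [DB · AC = -93/2 ∩ 2·signedArea(DAC) = 7/2]
   → D = (15/4, 27/4)

D = (15/4, 27/4)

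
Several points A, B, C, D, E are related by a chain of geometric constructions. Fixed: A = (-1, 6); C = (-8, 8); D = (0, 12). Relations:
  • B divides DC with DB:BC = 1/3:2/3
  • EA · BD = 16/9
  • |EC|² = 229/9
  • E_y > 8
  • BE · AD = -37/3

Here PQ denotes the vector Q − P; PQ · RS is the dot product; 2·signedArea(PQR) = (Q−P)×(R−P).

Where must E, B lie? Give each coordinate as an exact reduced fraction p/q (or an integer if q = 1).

1. B_x = -8/3  [B divides DC with DB:BC = 1/3:2/3]
2. B_y = 32/3  [B divides DC with DB:BC = 1/3:2/3]
   → B = (-8/3, 32/3)
3. E_x = -3  [EA · BD = 16/9 ∩ BE · AD = -37/3]
4. E_y = 26/3  [EA · BD = 16/9 ∩ BE · AD = -37/3]
   → E = (-3, 26/3)

B = (-8/3, 32/3)
E = (-3, 26/3)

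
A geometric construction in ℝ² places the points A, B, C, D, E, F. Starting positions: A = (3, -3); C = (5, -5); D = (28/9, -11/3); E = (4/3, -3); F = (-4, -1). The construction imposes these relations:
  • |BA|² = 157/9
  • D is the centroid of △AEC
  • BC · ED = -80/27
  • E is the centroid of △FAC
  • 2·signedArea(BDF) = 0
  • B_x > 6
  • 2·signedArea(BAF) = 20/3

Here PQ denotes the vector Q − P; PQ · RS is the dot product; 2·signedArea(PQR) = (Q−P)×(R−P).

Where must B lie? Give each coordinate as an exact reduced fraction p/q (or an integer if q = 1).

B = (20/3, -5)

1. B_x = 20/3  [2·signedArea(BDF) = 0 ∩ BC · ED = -80/27]
2. B_y = -5  [2·signedArea(BDF) = 0 ∩ BC · ED = -80/27]
   → B = (20/3, -5)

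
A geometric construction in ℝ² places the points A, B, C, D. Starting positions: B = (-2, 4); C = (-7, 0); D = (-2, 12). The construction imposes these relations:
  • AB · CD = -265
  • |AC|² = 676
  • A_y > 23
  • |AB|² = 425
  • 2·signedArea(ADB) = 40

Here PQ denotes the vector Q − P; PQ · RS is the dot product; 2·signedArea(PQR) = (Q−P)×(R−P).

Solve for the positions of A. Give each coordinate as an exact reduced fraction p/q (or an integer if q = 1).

1. A_x = 3  [2·signedArea(ADB) = 40 ∩ AB · CD = -265]
2. A_y = 24  [2·signedArea(ADB) = 40 ∩ AB · CD = -265]
   → A = (3, 24)

A = (3, 24)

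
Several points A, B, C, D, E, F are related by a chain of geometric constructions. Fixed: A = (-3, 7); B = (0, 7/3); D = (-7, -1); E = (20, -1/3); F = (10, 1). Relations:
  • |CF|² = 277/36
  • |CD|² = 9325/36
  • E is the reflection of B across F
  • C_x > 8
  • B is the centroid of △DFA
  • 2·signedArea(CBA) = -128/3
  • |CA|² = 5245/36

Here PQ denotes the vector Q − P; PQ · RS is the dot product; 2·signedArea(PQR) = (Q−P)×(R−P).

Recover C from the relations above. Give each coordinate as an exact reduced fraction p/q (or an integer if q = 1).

1. C_x = 17/2  [line -14/3·x + -3·y + 149/3 = 0 ∩ |CD|² = 9325/36]
2. C_y = 10/3  [line -14/3·x + -3·y + 149/3 = 0 ∩ |CD|² = 9325/36]
   → C = (17/2, 10/3)

C = (17/2, 10/3)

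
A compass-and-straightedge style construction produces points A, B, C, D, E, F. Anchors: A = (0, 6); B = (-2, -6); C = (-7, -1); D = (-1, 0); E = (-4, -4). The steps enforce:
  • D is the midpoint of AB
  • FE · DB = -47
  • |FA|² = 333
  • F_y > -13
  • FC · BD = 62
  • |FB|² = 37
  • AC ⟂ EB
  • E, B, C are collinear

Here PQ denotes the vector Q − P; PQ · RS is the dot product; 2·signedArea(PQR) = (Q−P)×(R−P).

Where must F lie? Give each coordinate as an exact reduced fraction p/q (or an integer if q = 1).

F = (-3, -12)

1. F_x = -3  [line 1·x + 6·y + 75 = 0 ∩ |FA|² = 333]
2. F_y = -12  [line 1·x + 6·y + 75 = 0 ∩ |FA|² = 333]
   → F = (-3, -12)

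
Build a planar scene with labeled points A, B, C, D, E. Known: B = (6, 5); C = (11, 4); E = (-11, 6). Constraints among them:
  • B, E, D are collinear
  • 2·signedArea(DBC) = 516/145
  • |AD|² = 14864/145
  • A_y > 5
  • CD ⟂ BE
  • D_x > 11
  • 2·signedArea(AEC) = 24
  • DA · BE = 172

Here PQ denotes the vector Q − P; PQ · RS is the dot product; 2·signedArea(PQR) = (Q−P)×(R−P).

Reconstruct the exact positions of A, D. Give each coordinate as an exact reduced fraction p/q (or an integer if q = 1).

1. D_x = 1601/145  [B, E, D are collinear ∩ CD ⟂ BE]
2. D_y = 682/145  [B, E, D are collinear ∩ CD ⟂ BE]
   → D = (1601/145, 682/145)
3. A_x = 1  [2·signedArea(AEC) = 24 ∩ DA · BE = 172]
4. A_y = 6  [2·signedArea(AEC) = 24 ∩ DA · BE = 172]
   → A = (1, 6)

A = (1, 6)
D = (1601/145, 682/145)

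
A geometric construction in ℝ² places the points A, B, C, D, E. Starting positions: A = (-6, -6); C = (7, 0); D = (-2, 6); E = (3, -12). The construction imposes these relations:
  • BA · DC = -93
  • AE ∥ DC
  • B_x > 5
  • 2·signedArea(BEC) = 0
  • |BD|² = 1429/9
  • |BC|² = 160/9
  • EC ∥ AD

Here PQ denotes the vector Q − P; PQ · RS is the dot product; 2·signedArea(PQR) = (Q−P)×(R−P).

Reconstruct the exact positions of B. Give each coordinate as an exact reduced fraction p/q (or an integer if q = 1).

B = (17/3, -4)

1. B_x = 17/3  [2·signedArea(BEC) = 0 ∩ BA · DC = -93]
2. B_y = -4  [2·signedArea(BEC) = 0 ∩ BA · DC = -93]
   → B = (17/3, -4)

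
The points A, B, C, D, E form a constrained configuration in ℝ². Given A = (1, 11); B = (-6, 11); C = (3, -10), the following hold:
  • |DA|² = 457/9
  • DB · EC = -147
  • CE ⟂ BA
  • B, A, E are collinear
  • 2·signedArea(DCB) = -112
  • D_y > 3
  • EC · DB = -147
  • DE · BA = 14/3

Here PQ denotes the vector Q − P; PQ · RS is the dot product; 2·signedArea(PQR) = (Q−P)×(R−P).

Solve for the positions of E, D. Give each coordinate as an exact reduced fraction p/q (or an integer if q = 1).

1. E_x = 3  [B, A, E are collinear ∩ CE ⟂ BA]
2. E_y = 11  [B, A, E are collinear ∩ CE ⟂ BA]
   → E = (3, 11)
3. D_x = 7/3  [DB · EC = -147 ∩ DE · BA = 14/3]
4. D_y = 4  [DB · EC = -147 ∩ DE · BA = 14/3]
   → D = (7/3, 4)

D = (7/3, 4)
E = (3, 11)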